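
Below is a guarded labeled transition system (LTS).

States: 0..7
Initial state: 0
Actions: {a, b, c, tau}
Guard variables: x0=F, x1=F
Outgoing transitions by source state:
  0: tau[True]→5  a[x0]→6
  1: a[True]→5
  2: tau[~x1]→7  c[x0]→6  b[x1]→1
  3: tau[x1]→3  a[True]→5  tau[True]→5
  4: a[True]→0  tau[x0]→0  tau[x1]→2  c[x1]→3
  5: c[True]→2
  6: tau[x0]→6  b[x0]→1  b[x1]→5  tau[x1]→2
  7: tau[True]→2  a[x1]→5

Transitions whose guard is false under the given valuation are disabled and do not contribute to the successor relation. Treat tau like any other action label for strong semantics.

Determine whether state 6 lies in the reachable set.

Answer: UNREACHABLE

Working:
Guard filter leaves 8 enabled edge(s).
Layer 0: {0}
Layer 1: {5}  now seen {0,5}
Layer 2: {2}  now seen {0,2,5}
Layer 3: {7}  now seen {0,2,5,7}
Reach set: {0,2,5,7}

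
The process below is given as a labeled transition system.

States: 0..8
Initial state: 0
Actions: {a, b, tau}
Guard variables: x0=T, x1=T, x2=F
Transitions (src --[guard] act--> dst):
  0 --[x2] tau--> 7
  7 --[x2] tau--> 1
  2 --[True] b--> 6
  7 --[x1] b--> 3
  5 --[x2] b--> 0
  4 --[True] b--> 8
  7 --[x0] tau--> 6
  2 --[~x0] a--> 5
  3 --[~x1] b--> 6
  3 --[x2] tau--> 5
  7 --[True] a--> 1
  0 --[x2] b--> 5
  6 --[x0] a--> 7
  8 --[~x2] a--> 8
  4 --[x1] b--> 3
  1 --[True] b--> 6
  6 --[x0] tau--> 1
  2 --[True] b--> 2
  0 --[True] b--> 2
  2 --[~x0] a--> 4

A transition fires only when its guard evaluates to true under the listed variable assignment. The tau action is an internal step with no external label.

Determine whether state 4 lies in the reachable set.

Answer: UNREACHABLE

Trace:
After dropping false guards: 12 live edges.
L0 = {0}
L1 = {2}  total {0,2}
L2 = {6}  total {0,2,6}
L3 = {1,7}  total {0,1,2,6,7}
L4 = {3}  total {0,1,2,3,6,7}
Reachable = {0,1,2,3,6,7}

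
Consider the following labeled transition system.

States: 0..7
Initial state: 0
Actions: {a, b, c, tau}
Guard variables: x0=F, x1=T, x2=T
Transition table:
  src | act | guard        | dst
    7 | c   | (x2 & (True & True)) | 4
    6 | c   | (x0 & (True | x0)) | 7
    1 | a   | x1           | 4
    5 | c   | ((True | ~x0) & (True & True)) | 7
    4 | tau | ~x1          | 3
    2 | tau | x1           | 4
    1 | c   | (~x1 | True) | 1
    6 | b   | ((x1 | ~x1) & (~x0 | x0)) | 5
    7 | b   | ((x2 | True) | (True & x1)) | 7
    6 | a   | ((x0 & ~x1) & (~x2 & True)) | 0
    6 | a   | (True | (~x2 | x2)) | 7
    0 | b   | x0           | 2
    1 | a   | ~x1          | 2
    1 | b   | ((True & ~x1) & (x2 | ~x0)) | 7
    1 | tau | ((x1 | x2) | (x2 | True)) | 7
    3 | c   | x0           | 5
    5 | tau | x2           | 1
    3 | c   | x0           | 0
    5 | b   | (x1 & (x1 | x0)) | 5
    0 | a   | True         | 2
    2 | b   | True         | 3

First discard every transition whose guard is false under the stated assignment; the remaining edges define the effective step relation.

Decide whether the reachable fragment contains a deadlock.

Reach set: {0,2,3,4}
  0: a→2  [1 exit(s)]
  2: b→3  tau→4  [2 exit(s)]
  3: ∅  [STUCK]
  4: ∅  [STUCK]
trace reaching 3: a·b

Answer: DEADLOCK at state 3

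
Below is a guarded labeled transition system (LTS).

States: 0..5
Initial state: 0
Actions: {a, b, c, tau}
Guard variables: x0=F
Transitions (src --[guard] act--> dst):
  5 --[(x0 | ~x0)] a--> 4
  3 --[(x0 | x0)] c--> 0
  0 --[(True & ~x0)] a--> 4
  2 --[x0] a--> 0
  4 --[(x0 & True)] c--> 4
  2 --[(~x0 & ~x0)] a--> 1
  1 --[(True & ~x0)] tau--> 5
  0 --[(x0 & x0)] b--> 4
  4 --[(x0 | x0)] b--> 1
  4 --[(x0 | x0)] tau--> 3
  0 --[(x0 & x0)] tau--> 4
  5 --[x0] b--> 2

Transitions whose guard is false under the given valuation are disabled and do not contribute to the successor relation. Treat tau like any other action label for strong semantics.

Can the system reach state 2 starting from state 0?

Answer: UNREACHABLE

Trace:
4 transition(s) survive guard evaluation.
Layer 0: {0}
Layer 1: {4}  total {0,4}
Reach set: {0,4}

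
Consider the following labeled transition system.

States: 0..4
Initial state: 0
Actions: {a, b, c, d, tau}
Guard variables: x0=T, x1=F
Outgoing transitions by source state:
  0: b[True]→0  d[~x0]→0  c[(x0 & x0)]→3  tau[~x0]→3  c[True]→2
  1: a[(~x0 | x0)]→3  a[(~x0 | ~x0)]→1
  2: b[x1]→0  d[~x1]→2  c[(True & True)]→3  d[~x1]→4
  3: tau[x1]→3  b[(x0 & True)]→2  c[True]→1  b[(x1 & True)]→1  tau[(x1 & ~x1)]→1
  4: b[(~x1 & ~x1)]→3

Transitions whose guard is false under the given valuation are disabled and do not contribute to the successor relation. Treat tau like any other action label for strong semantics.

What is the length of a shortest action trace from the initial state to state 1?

Breadth-first toward 1:
  Layer 0: {0}
  Layer 1: {2,3}
  Layer 2: {1,4}
first hit 1 at d=2 via c·c

Answer: 2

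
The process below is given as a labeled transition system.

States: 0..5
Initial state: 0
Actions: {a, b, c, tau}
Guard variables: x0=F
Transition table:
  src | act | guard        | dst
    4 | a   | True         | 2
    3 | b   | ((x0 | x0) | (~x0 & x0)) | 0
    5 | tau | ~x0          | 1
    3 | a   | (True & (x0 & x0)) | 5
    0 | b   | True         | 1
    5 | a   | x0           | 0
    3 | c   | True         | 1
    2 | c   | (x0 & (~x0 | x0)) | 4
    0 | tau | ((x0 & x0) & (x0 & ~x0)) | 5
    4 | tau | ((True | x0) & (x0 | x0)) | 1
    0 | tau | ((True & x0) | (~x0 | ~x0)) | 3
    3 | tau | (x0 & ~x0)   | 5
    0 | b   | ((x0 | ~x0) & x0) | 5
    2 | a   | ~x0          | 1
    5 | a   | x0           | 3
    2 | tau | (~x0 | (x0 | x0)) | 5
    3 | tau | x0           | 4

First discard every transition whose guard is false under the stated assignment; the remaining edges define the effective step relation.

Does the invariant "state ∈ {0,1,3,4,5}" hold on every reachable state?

Answer: INVARIANT HOLDS

Analysis:
Inv-set: {0,1,3,4,5}
Reach set: {0,1,3}
  0: safe
  1: safe
  3: safe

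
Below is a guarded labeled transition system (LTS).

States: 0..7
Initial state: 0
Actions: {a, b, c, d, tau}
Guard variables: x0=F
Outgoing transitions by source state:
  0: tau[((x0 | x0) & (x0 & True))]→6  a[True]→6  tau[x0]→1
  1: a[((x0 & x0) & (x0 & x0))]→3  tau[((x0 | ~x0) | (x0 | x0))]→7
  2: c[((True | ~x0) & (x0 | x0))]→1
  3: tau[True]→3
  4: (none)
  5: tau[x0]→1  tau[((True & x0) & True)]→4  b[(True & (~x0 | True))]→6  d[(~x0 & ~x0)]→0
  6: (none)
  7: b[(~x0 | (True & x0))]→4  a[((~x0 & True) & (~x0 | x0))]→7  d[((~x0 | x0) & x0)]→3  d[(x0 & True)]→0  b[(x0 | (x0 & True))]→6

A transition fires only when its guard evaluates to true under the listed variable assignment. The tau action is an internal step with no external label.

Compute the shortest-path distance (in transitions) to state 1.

Answer: UNREACHABLE

Trace:
Breadth-first toward 1:
  L0 = {0}
  L1 = {6}
1 never appears.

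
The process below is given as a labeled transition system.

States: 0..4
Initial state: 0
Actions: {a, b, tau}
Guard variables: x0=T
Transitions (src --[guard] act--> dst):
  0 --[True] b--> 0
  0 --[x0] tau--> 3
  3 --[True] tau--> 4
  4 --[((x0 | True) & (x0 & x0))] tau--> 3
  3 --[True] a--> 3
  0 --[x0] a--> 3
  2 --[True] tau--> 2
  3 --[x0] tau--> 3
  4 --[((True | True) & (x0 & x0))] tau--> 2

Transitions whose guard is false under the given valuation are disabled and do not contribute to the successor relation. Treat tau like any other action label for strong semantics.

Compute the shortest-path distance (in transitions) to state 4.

Answer: 2

Trace:
BFS to 4:
  Layer 0: {0}
  Layer 1: {3}
  Layer 2: {4}
first hit 4 at d=2 via a·tau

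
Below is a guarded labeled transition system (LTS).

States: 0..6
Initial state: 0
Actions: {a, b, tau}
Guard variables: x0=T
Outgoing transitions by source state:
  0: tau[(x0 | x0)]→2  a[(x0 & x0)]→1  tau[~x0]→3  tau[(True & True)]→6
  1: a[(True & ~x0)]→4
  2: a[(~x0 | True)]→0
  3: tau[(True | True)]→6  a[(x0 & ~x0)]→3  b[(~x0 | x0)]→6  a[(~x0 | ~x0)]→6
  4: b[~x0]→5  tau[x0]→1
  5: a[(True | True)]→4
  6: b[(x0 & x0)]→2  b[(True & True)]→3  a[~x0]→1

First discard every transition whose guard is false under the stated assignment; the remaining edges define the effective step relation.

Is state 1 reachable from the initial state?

After dropping false guards: 10 live edges.
depth 0: {0}
depth 1: {1,2,6}  now seen {0,1,2,6}
depth 2: {3}  now seen {0,1,2,3,6}
Reach set: {0,1,2,3,6}
trace reaching 1: a

Answer: REACHABLE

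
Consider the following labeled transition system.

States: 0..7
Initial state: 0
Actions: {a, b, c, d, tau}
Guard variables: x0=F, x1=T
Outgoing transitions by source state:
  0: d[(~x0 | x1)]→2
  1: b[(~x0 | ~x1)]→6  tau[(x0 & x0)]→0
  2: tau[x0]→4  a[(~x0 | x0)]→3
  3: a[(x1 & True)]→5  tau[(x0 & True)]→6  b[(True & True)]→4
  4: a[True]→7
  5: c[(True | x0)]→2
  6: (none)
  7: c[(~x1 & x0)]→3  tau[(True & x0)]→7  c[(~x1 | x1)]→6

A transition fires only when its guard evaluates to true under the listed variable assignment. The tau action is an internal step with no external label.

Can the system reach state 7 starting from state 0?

Answer: REACHABLE

Working:
Guard filter leaves 8 enabled edge(s).
Layer 0: {0}
Layer 1: {2}  total {0,2}
Layer 2: {3}  total {0,2,3}
Layer 3: {4,5}  total {0,2,3,4,5}
Layer 4: {7}  total {0,2,3,4,5,7}
Layer 5: {6}  total {0,2,3,4,5,6,7}
Reach set: {0,2,3,4,5,6,7}
witness 7: d·a·b·a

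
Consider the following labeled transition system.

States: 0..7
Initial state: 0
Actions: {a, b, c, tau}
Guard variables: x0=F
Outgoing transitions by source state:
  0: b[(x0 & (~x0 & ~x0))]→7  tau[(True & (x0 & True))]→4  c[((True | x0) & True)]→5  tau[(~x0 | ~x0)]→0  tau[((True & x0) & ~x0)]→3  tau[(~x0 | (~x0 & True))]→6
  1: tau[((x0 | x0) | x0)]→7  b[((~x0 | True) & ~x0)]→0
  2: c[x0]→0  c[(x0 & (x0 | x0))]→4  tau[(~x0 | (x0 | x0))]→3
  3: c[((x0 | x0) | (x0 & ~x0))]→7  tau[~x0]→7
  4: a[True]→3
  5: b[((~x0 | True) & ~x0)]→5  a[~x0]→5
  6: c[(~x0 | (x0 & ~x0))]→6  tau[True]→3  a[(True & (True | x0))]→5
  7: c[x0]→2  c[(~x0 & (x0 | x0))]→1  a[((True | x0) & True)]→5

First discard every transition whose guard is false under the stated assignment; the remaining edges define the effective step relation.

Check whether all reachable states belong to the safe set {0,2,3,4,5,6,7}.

Allowed set {0,2,3,4,5,6,7}
Reach set: {0,3,5,6,7}
  0: ✓
  3: ✓
  5: ✓
  6: ✓
  7: ✓

Answer: INVARIANT HOLDS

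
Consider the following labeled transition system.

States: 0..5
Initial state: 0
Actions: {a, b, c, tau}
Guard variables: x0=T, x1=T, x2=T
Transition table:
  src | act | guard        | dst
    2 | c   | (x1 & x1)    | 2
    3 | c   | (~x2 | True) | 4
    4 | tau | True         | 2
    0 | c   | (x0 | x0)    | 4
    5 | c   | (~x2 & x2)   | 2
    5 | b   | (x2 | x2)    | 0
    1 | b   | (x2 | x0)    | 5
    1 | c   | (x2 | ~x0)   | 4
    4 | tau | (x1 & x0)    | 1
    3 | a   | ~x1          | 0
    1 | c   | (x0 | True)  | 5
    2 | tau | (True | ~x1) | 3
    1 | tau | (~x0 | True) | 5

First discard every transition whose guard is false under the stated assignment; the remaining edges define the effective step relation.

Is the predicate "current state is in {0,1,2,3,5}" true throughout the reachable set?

Allowed set {0,1,2,3,5}
Reachable = {0,1,2,3,4,5}
  0: ok
  1: ok
  2: ok
  3: ok
  4: VIOLATES
  5: ok
counterexample path to 4: c

Answer: INVARIANT VIOLATED at state 4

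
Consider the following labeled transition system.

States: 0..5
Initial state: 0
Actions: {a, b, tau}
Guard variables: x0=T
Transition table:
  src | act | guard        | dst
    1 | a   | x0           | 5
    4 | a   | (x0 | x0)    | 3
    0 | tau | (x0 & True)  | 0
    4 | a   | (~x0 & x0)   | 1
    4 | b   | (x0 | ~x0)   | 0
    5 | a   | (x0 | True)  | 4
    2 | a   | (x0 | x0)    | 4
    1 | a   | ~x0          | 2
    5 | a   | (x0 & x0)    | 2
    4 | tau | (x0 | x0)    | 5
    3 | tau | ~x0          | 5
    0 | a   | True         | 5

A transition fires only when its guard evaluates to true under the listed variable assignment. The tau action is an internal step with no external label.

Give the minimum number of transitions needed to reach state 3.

Layered search for 3:
  L0 = {0}
  L1 = {5}
  L2 = {2,4}
  L3 = {3}
3 enters at depth 3; path a·a·a

Answer: 3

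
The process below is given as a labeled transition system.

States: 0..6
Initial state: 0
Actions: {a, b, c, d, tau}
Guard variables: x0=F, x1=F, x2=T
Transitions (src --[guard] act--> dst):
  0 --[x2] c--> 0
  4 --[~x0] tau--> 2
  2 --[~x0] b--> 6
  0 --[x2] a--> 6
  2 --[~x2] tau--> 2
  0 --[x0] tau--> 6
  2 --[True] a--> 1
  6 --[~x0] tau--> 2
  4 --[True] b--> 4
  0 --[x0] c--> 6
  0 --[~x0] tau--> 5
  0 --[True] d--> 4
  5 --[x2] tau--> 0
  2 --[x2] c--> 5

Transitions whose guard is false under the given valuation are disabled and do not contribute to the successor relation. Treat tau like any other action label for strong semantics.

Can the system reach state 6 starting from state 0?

11 transition(s) survive guard evaluation.
L0 = {0}
L1 = {4,5,6}  cumulative {0,4,5,6}
L2 = {2}  cumulative {0,2,4,5,6}
L3 = {1}  cumulative {0,1,2,4,5,6}
Reach set: {0,1,2,4,5,6}
Path to 6: a

Answer: REACHABLE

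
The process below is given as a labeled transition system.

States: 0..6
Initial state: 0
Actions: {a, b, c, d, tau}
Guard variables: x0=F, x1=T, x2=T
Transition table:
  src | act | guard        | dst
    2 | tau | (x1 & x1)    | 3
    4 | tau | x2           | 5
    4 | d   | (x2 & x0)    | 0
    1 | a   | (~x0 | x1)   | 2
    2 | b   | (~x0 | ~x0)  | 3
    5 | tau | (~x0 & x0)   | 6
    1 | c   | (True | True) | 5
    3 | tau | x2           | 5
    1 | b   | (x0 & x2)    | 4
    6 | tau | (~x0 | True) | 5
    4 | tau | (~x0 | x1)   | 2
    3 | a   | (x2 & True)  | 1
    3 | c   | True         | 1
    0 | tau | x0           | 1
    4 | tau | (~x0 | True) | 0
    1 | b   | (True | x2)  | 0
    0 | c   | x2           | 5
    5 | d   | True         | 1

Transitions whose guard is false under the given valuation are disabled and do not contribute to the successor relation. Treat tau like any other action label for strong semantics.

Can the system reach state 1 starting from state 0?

Answer: REACHABLE

Working:
Guard filter leaves 14 enabled edge(s).
Layer 0: {0}
Layer 1: {5}  now seen {0,5}
Layer 2: {1}  now seen {0,1,5}
Layer 3: {2}  now seen {0,1,2,5}
Layer 4: {3}  now seen {0,1,2,3,5}
Reach set: {0,1,2,3,5}
Path to 1: c·d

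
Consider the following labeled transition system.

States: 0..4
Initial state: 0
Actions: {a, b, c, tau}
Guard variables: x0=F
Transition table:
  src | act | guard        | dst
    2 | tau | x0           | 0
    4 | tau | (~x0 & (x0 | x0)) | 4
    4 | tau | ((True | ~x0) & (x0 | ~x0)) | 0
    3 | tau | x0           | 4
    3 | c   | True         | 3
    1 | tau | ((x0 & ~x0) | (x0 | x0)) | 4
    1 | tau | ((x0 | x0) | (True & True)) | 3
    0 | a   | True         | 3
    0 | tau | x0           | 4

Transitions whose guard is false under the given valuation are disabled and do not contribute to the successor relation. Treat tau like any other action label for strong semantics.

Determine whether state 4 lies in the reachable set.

After dropping false guards: 4 live edges.
Layer 0: {0}
Layer 1: {3}  now seen {0,3}
Reach set: {0,3}

Answer: UNREACHABLE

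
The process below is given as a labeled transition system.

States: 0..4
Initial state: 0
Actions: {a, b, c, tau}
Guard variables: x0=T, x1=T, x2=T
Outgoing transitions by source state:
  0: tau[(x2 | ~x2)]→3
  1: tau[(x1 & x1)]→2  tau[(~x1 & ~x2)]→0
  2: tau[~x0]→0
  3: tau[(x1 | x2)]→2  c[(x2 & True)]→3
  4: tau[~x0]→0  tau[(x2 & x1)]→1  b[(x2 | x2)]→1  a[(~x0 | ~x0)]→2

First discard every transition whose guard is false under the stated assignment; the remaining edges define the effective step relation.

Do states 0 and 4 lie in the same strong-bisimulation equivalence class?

Refine partition for ~:
  round 0: {{0,1,2,3,4}}
  round 1: {{0,1},{2},{3},{4}}
  round 2: {{0},{1},{2},{3},{4}}
Fixed point at round 3; 5 class(es).
0∈{0}, 4∈{4}

Answer: NOT BISIMILAR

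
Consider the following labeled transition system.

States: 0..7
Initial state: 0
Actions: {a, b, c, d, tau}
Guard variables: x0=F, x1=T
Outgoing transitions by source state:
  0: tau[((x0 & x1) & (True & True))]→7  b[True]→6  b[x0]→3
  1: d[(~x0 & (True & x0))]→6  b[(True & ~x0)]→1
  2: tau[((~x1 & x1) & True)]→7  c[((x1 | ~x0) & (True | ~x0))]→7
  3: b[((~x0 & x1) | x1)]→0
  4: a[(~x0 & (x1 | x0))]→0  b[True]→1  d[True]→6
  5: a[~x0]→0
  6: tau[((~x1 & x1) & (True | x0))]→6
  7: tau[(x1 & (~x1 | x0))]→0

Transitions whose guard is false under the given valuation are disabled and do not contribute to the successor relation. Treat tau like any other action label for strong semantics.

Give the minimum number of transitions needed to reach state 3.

BFS to 3:
  Layer 0: {0}
  Layer 1: {6}
3 never appears.

Answer: UNREACHABLE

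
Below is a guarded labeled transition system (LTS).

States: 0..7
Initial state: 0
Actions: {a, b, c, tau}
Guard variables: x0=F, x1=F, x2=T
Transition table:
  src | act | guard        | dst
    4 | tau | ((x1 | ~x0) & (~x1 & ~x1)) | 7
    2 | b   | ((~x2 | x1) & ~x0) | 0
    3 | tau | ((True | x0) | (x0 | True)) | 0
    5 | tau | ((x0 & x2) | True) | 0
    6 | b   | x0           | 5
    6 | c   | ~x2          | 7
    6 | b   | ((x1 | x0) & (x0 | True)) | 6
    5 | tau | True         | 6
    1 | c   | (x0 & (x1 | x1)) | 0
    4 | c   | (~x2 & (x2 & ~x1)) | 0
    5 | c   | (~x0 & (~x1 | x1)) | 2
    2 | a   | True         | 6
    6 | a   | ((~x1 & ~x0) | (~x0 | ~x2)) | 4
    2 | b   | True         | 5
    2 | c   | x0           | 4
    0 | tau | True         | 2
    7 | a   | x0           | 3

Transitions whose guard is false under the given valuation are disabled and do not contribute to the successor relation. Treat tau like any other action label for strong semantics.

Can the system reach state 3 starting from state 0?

Answer: UNREACHABLE

Trace:
9 transition(s) survive guard evaluation.
L0 = {0}
L1 = {2}  cumulative {0,2}
L2 = {5,6}  cumulative {0,2,5,6}
L3 = {4}  cumulative {0,2,4,5,6}
L4 = {7}  cumulative {0,2,4,5,6,7}
Reachable = {0,2,4,5,6,7}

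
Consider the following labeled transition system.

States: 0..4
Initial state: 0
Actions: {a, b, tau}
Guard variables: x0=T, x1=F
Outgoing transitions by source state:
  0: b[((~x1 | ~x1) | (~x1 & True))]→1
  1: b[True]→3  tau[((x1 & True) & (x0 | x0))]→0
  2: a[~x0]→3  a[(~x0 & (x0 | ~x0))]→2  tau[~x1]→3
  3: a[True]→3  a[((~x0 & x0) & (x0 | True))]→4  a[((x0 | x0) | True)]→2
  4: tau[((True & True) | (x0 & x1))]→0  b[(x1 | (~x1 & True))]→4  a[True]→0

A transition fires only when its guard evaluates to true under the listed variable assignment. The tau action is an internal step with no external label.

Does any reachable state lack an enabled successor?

Answer: DEADLOCK-FREE

Trace:
Reach set: {0,1,2,3}
  0: b→1  [1 exit(s)]
  1: b→3  [1 exit(s)]
  2: tau→3  [1 exit(s)]
  3: a→2  a→3  [2 exit(s)]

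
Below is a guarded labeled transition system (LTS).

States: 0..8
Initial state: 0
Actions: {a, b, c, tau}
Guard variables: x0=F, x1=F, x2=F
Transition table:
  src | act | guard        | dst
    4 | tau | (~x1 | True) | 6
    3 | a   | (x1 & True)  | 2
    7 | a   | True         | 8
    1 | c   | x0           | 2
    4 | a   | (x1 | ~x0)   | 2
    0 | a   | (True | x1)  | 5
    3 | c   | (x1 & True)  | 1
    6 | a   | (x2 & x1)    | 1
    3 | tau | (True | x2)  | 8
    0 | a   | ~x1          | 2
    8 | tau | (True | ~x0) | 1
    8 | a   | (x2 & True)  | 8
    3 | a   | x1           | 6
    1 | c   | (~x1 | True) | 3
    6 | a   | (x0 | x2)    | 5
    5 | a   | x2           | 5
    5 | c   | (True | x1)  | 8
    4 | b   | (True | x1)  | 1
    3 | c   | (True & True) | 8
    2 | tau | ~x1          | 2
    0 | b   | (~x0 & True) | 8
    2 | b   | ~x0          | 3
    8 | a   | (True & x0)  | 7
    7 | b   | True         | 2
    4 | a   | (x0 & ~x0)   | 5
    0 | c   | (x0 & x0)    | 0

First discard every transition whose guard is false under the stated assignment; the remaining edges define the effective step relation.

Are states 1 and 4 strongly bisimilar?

Answer: NOT BISIMILAR

Trace:
Bisimulation quotient by refinement:
  π0 = {{0,1,2,3,4,5,6,7,8}}
  π1 = {{0,7},{1,5},{2},{3},{4},{6},{8}}
  π2 = {{0},{1},{2},{3},{4},{5},{6},{7},{8}}
Fixed point at round 3; 9 class(es).
class of 1: {1}; class of 4: {4}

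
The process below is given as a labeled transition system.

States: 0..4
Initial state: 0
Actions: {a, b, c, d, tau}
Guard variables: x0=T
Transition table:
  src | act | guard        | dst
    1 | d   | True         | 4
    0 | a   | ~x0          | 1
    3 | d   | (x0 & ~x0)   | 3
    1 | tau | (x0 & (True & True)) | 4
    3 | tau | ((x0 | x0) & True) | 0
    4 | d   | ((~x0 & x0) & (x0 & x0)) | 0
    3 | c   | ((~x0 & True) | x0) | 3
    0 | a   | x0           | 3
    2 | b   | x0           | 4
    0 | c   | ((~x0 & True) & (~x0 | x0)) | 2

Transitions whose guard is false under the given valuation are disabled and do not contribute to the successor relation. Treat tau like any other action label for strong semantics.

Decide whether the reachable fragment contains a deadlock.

Answer: DEADLOCK-FREE

Working:
Reach set: {0,3}
  0: a→3  [1 out]
  3: c→3  tau→0  [2 out]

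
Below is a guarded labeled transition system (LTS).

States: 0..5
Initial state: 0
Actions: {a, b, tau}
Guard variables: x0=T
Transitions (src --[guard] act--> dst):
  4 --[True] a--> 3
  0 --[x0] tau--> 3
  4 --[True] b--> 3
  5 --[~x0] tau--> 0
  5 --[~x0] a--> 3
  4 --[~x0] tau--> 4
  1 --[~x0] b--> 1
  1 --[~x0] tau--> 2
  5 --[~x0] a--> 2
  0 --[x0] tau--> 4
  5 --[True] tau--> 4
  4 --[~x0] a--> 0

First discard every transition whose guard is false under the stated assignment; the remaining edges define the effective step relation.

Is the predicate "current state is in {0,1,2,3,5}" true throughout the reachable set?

Allowed set {0,1,2,3,5}
R = {0,3,4}
  0: ✓
  3: ✓
  4: outside
reach 4 via tau — violates

Answer: INVARIANT VIOLATED at state 4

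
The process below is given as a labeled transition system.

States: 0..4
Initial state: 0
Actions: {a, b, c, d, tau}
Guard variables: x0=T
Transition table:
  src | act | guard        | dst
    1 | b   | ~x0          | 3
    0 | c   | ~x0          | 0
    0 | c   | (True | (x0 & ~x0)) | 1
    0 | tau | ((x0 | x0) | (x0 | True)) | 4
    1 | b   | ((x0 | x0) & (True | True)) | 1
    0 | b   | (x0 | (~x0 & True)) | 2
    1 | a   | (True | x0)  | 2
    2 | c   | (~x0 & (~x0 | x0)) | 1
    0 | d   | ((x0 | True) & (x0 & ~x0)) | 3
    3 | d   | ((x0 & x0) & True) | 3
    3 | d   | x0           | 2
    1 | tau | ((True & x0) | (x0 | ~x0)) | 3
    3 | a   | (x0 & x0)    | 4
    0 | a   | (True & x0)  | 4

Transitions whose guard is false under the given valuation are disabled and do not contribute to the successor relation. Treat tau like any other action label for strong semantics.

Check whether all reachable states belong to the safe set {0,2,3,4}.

Inv-set: {0,2,3,4}
Reachable = {0,1,2,3,4}
  0: ✓
  1: outside
  2: ✓
  3: ✓
  4: ✓
reach 1 via c — violates

Answer: INVARIANT VIOLATED at state 1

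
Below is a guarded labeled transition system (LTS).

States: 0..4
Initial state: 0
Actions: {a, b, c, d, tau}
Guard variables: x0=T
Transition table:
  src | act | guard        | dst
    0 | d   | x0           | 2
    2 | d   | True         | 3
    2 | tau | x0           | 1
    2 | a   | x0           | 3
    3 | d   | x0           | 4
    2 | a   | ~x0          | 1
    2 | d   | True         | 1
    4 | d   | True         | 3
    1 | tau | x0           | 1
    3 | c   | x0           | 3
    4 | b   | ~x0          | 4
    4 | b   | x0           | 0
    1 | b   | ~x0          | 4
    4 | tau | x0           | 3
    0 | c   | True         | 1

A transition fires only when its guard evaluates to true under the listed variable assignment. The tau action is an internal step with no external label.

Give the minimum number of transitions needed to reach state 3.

Layered search for 3:
  Layer 0: {0}
  Layer 1: {1,2}
  Layer 2: {3}
depth(3)=2, e.g. d·a

Answer: 2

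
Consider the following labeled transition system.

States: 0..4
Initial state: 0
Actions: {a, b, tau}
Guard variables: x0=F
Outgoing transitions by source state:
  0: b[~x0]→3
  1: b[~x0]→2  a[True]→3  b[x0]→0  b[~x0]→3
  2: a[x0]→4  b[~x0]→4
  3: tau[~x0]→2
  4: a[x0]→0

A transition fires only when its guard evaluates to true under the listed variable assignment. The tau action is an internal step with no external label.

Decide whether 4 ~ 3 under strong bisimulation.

Compute ~ classes (split until stable):
  π0 = {{0,1,2,3,4}}
  π1 = {{0,2},{1},{3},{4}}
  π2 = {{0},{1},{2},{3},{4}}
5 equivalence class(es) (converged in 3)
4∈{4}, 3∈{3}

Answer: NOT BISIMILAR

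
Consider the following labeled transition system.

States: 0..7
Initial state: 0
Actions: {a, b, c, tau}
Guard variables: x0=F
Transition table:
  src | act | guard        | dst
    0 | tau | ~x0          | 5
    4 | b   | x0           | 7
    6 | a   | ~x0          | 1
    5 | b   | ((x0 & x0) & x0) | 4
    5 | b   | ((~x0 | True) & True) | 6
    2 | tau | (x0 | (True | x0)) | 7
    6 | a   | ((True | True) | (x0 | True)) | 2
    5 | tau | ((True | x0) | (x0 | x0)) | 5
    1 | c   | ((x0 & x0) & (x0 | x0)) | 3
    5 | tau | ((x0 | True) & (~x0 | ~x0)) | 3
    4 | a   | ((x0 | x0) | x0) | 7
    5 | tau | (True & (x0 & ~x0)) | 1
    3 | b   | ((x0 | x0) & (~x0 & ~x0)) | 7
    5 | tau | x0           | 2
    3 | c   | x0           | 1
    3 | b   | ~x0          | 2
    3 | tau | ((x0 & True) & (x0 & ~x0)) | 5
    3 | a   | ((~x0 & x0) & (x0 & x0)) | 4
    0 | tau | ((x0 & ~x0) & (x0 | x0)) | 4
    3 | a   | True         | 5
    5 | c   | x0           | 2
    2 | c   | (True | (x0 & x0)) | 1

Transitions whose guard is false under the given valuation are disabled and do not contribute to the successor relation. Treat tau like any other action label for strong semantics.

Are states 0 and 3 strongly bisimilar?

Compute ~ classes (split until stable):
  π0 = {{0,1,2,3,4,5,6,7}}
  π1 = {{0},{1,4,7},{2},{3},{5},{6}}
stable after 2 split(s): 6 block(s)
class of 0: {0}; class of 3: {3}

Answer: NOT BISIMILAR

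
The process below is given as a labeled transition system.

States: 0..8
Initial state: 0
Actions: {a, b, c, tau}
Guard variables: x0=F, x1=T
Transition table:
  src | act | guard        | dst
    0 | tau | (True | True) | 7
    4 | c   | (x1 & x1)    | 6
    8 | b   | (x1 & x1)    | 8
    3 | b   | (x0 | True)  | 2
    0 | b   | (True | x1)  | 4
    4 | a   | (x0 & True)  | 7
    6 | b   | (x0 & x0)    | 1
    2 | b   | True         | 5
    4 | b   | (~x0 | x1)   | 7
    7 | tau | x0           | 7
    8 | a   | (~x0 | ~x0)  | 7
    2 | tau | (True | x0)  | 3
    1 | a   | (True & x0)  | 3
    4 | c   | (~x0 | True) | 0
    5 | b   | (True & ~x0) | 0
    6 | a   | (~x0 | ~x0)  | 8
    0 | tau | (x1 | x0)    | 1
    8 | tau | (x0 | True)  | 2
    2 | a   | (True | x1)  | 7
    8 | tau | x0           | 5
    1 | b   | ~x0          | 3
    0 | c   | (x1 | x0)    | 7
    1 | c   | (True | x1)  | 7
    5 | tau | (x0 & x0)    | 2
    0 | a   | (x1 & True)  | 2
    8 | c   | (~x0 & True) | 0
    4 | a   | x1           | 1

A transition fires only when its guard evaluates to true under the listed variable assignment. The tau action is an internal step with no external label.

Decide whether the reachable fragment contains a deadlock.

Answer: DEADLOCK at state 7

Analysis:
Reachable = {0,1,2,3,4,5,6,7,8}
  0: a→2  b→4  c→7  tau→1  tau→7  [5 exit(s)]
  1: b→3  c→7  [2 exit(s)]
  2: a→7  b→5  tau→3  [3 exit(s)]
  3: b→2  [1 exit(s)]
  4: a→1  b→7  c→0  c→6  [4 exit(s)]
  5: b→0  [1 exit(s)]
  6: a→8  [1 exit(s)]
  7: ∅  [no exit]
  8: a→7  b→8  c→0  tau→2  [4 exit(s)]
trace reaching 7: tau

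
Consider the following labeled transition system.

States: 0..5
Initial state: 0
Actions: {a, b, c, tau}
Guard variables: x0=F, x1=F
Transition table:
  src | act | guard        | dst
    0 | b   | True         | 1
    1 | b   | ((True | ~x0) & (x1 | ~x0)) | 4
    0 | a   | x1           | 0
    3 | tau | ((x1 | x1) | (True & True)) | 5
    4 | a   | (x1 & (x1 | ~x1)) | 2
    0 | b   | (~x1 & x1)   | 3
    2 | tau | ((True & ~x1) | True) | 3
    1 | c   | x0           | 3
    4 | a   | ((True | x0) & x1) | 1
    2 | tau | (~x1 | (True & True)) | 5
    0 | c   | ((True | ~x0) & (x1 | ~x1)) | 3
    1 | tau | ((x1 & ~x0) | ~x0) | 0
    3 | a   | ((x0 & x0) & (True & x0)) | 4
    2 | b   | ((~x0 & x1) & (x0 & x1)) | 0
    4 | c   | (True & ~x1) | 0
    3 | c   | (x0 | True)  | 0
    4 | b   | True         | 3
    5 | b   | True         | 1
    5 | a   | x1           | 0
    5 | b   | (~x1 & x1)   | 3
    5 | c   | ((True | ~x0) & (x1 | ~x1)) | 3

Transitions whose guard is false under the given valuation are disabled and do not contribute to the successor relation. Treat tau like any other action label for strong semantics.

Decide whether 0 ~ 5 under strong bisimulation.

Bisimulation quotient by refinement:
  round 0: {{0,1,2,3,4,5}}
  round 1: {{0,4,5},{1},{2},{3}}
  round 2: {{0,5},{1},{2},{3},{4}}
Fixed point at round 3; 5 class(es).
class of 0: {0,5}; class of 5: {0,5}

Answer: BISIMILAR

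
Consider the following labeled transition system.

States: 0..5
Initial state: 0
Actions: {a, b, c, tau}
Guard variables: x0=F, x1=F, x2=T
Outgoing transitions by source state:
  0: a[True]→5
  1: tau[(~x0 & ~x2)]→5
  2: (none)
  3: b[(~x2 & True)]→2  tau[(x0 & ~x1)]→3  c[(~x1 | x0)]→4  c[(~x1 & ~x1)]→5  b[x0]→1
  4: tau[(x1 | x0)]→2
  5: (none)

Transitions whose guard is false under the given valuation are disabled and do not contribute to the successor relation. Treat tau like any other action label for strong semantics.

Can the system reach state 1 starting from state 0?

3 transition(s) survive guard evaluation.
Layer 0: {0}
Layer 1: {5}  total {0,5}
R = {0,5}

Answer: UNREACHABLE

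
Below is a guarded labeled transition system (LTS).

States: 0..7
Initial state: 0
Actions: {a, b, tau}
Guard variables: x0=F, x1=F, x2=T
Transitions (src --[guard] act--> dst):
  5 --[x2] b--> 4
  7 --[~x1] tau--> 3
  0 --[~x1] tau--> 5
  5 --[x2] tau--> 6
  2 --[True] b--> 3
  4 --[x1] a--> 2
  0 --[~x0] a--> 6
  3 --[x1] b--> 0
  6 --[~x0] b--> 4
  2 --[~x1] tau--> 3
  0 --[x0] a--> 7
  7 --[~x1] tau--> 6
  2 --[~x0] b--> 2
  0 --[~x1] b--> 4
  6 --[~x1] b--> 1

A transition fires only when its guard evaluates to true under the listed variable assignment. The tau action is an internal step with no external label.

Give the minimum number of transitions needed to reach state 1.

Answer: 2

Trace:
Layered search for 1:
  depth 0: {0}
  depth 1: {4,5,6}
  depth 2: {1}
first hit 1 at d=2 via a·b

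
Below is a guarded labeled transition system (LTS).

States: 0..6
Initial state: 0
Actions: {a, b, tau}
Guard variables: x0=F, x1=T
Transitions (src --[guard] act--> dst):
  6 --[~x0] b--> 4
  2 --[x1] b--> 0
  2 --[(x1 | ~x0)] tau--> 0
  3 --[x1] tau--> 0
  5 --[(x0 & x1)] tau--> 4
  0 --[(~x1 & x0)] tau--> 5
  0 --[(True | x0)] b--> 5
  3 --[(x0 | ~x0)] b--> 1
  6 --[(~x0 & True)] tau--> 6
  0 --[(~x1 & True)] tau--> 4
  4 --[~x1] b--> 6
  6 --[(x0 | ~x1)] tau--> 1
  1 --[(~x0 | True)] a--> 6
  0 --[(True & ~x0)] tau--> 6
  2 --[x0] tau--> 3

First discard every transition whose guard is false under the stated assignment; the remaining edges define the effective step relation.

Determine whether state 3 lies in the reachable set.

9 transition(s) survive guard evaluation.
Layer 0: {0}
Layer 1: {5,6}  cumulative {0,5,6}
Layer 2: {4}  cumulative {0,4,5,6}
Reach set: {0,4,5,6}

Answer: UNREACHABLE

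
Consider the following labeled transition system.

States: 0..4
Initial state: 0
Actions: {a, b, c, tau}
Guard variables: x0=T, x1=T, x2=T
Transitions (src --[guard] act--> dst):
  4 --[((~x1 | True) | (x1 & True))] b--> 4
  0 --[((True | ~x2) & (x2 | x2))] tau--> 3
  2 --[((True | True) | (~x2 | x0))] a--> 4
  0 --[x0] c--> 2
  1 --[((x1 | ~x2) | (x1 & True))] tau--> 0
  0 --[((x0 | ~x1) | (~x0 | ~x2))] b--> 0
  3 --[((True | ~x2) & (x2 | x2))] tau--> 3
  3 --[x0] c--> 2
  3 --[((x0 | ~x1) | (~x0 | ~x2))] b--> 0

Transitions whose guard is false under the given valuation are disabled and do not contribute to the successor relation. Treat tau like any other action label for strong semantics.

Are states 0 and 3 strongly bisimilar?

Compute ~ classes (split until stable):
  round 0: {{0,1,2,3,4}}
  round 1: {{0,3},{1},{2},{4}}
Fixed point at round 2; 4 class(es).
[0]={0,3}  [3]={0,3}

Answer: BISIMILAR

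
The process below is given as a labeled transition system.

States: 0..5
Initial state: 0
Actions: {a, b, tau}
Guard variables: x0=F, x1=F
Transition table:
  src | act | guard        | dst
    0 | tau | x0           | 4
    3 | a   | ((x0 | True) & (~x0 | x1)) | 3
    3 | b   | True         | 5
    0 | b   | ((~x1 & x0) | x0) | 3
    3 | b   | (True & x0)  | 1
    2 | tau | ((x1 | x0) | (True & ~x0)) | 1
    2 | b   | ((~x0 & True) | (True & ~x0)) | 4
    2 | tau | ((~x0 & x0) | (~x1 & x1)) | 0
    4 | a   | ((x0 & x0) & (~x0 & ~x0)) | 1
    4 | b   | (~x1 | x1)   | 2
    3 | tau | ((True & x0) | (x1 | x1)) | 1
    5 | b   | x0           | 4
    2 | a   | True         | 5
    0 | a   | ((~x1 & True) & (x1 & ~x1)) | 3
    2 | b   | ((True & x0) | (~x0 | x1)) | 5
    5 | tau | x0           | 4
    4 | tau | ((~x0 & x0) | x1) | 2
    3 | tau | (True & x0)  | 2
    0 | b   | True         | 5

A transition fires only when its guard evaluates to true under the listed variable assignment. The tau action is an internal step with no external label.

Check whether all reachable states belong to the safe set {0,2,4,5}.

Answer: INVARIANT HOLDS

Working:
Allowed set {0,2,4,5}
Reachable = {0,5}
  0: safe
  5: safe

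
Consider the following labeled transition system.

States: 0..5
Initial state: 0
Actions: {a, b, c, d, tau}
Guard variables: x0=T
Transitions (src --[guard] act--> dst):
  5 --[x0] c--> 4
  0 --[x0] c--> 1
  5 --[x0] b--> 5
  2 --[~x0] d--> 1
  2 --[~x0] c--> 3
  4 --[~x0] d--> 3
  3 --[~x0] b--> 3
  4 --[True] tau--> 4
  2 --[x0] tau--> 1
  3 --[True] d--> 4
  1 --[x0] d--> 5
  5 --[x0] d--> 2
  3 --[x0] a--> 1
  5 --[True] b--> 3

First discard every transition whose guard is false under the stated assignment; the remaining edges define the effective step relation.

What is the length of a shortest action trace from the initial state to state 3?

Answer: 3

Analysis:
Layered search for 3:
  Layer 0: {0}
  Layer 1: {1}
  Layer 2: {5}
  Layer 3: {2,3,4}
first hit 3 at d=3 via c·d·b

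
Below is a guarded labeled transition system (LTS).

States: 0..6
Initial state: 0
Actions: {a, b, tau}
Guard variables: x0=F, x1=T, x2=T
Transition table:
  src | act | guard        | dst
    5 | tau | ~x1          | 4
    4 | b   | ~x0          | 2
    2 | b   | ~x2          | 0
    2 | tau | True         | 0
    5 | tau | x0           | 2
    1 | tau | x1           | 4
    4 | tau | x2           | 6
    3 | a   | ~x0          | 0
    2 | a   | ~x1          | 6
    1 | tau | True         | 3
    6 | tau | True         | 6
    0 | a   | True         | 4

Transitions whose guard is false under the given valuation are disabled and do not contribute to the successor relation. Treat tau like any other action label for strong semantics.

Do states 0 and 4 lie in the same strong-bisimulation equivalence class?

Answer: NOT BISIMILAR

Analysis:
Bisimulation quotient by refinement:
  round 0: {{0,1,2,3,4,5,6}}
  round 1: {{0,3},{1,2,6},{4},{5}}
  round 2: {{0},{1},{2},{3},{4},{5},{6}}
Fixed point at round 3; 7 class(es).
0∈{0}, 4∈{4}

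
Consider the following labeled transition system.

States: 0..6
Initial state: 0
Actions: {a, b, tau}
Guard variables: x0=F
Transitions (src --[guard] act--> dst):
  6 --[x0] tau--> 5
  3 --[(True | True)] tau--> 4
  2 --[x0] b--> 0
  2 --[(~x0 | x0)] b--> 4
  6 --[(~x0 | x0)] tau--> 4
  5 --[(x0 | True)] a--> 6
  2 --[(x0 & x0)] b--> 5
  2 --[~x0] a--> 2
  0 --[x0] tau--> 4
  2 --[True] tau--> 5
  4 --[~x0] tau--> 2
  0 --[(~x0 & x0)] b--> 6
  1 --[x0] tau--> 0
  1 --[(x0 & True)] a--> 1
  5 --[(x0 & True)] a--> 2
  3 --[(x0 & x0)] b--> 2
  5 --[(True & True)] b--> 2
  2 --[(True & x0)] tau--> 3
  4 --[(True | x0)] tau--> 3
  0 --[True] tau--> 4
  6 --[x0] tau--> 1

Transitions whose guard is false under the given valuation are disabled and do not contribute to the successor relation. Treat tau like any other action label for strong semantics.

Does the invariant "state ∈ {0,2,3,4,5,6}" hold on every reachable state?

Safe = {0,2,3,4,5,6}
Reachable = {0,2,3,4,5,6}
  0: ok
  2: ok
  3: ok
  4: ok
  5: ok
  6: ok

Answer: INVARIANT HOLDS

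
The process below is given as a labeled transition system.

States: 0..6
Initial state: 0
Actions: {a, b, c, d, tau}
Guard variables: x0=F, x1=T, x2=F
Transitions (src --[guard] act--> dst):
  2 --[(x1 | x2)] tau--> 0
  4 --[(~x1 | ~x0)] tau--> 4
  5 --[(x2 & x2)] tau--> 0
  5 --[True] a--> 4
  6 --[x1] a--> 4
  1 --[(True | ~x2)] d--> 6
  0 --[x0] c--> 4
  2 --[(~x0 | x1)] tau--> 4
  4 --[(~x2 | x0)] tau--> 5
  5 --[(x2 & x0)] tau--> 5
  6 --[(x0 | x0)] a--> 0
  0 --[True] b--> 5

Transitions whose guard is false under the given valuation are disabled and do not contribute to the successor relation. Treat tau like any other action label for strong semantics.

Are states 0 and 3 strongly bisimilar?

Answer: NOT BISIMILAR

Working:
Refine partition for ~:
  π0 = {{0,1,2,3,4,5,6}}
  π1 = {{0},{1},{2,4},{3},{5,6}}
  π2 = {{0},{1},{2},{3},{4},{5,6}}
6 equivalence class(es) (converged in 3)
0∈{0}, 3∈{3}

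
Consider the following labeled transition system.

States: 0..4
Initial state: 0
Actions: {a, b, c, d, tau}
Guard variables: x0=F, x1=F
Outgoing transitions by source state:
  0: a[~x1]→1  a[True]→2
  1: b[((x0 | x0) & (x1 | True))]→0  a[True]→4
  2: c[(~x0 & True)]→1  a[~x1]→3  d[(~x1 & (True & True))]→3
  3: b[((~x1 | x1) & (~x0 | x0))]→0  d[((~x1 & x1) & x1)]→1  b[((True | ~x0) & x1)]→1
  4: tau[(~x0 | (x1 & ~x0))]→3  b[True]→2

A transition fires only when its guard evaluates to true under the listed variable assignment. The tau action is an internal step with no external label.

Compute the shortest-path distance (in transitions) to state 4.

Answer: 2

Analysis:
Layered search for 4:
  L0 = {0}
  L1 = {1,2}
  L2 = {3,4}
4 enters at depth 2; path a·a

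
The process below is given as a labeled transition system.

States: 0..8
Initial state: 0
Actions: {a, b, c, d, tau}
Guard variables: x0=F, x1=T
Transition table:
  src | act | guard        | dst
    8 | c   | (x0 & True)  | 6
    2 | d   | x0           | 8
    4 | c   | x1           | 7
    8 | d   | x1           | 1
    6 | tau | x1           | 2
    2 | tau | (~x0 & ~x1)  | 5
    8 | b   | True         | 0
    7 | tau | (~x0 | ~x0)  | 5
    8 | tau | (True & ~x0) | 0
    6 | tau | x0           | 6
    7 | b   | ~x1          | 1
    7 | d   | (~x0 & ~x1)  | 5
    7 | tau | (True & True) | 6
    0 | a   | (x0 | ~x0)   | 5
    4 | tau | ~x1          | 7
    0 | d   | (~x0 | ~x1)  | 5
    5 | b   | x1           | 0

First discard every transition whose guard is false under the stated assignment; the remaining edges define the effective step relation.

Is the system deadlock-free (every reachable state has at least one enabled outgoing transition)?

Reachable = {0,5}
  0: a→5  d→5  [deg 2]
  5: b→0  [deg 1]

Answer: DEADLOCK-FREE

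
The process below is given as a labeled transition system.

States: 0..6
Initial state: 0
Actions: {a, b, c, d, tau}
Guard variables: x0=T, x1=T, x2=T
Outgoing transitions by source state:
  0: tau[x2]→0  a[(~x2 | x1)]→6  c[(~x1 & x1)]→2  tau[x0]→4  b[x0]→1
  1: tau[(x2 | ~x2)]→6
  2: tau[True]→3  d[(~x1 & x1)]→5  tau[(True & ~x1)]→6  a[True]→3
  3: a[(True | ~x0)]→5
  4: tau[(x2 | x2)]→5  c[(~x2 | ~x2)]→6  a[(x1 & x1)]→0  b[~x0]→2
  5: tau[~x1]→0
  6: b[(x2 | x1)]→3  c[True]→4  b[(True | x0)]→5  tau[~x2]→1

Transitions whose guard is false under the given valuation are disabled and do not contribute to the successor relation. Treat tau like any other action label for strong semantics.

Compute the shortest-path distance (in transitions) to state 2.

Answer: UNREACHABLE

Analysis:
Layered search for 2:
  Layer 0: {0}
  Layer 1: {1,4,6}
  Layer 2: {3,5}
2 never appears.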